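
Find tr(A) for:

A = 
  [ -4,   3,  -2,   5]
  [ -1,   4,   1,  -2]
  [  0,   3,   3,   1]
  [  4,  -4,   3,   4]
7

tr(A) = -4 + 4 + 3 + 4 = 7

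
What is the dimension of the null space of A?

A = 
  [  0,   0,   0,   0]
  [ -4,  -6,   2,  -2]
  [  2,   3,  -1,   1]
nullity(A) = 3

Row reduce:
Swap R1 ↔ R2
R3 → R3 + (1/2)·R1
REF = 
  [ -4,  -6,   2,  -2]
  [  0,   0,   0,   0]
  [  0,   0,   0,   0]
Pivot columns: 1 → 1 pivot.
rank(A) = 1, so nullity(A) = 4 - 1 = 3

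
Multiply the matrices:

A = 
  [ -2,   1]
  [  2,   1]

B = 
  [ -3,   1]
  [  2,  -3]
A is 2×2 and B is 2×2, so AB is 2×2. Each entry is (row of A)·(column of B):
AB[1,1] = (-2)(-3) + (1)(2) = 8
AB[1,2] = (-2)(1) + (1)(-3) = -5
AB[2,1] = (2)(-3) + (1)(2) = -4
AB[2,2] = (2)(1) + (1)(-3) = -1

AB = 
  [  8,  -5]
  [ -4,  -1]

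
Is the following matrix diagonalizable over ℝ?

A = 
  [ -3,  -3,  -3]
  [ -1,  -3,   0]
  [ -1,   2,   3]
Yes

Characteristic polynomial: det(λI - A) = λ³ + 3λ² - 15λ - 33
By the rational root theorem any rational root is an integer dividing 33; none of those is a root, so p(λ) has no rational roots and hence (being an irreducible cubic) no repeated roots.
Discriminant of the cubic: Δ = 16416
Δ > 0 ⇒ three distinct real eigenvalues: λ ≈ -4.698, -1.934, 3.632
Three distinct real eigenvalues, so A has 3 independent eigenvectors.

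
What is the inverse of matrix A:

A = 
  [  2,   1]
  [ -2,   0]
det(A) = (2)(0) - (1)(-2) = 2
For a 2×2 matrix, A⁻¹ = (1/det(A)) · [[d, -b], [-c, a]]
    = (1/2) · [[0, -1], [2, 2]]

A⁻¹ = 
  [   0, -1/2]
  [   1,    1]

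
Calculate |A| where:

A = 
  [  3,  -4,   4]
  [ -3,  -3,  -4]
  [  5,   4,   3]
Cofactor expansion along row 1:
det(A) = (3)·((-3)(3) - (-4)(4)) - (-4)·((-3)(3) - (-4)(5)) + (4)·((-3)(4) - (-3)(5))
  = (3)(7) - (-4)(11) + (4)(3)
  = 77

det(A) = 77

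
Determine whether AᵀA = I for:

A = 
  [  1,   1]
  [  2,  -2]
No

AᵀA = 
  [  5,  -3]
  [ -3,   5]
≠ I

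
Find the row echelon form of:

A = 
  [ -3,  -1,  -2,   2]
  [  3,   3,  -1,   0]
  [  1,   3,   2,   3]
Row operations:
R2 → R2 + (1)·R1
R3 → R3 + (1/3)·R1
R3 → R3 - (4/3)·R2

Resulting echelon form:
REF = 
  [  -3,   -1,   -2,    2]
  [   0,    2,   -3,    2]
  [   0,    0, 16/3,    1]

Rank = 3 (number of non-zero pivot rows).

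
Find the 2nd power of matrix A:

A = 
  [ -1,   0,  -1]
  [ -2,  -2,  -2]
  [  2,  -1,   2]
A² = A·A:
A²[1,1] = (-1)(-1) + (0)(-2) + (-1)(2) = -1
A²[1,2] = (-1)(0) + (0)(-2) + (-1)(-1) = 1
A²[1,3] = (-1)(-1) + (0)(-2) + (-1)(2) = -1
A²[2,1] = (-2)(-1) + (-2)(-2) + (-2)(2) = 2
A²[2,2] = (-2)(0) + (-2)(-2) + (-2)(-1) = 6
A²[2,3] = (-2)(-1) + (-2)(-2) + (-2)(2) = 2
A²[3,1] = (2)(-1) + (-1)(-2) + (2)(2) = 4
A²[3,2] = (2)(0) + (-1)(-2) + (2)(-1) = 0
A²[3,3] = (2)(-1) + (-1)(-2) + (2)(2) = 4
A² = 
  [ -1,   1,  -1]
  [  2,   6,   2]
  [  4,   0,   4]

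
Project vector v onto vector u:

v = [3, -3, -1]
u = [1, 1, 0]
v·u = (3)(1) + (-3)(1) + (-1)(0) = 0
u·u = (1)² + (1)² + (0)² = 2
proj_u(v) = (v·u / u·u) × u = (0/2) × u = (0) × u

proj_u(v) = [0, 0, 0]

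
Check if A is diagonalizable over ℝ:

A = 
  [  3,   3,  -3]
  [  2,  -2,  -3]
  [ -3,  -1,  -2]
No

Characteristic polynomial: det(λI - A) = λ³ + λ² - 26λ - 66
By the rational root theorem any rational root is an integer dividing 66; none of those is a root, so p(λ) has no rational roots and hence (being an irreducible cubic) no repeated roots.
Discriminant of the cubic: Δ = -15480
Δ < 0 ⇒ one real eigenvalue and a complex-conjugate pair: λ ≈ 5.658, -3.329 + 0.7648i, -3.329 - 0.7648i
Has complex eigenvalues (not diagonalizable over ℝ).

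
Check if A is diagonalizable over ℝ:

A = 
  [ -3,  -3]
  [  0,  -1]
Yes

tr(A) = -4, det(A) = 3
Characteristic polynomial: λ² - tr(A)λ + det(A) = λ² + 4λ + 3
λ² + 4λ + 3 = (λ + 3)(λ + 1)
Eigenvalues: -1, -3
λ=-3: alg. mult. = 1, geom. mult. = 2 - rank(A - (-3)I) = 2 - 1 = 1
λ=-1: alg. mult. = 1, geom. mult. = 2 - rank(A - (-1)I) = 2 - 1 = 1
Sum of geometric multiplicities equals n, so A has n independent eigenvectors.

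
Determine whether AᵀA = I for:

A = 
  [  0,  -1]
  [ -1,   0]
Yes

AᵀA = 
  [  1,   0]
  [  0,   1]
= I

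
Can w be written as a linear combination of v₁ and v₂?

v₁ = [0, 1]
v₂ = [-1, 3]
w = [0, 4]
Yes

Form the augmented matrix and row-reduce:
[v₁|v₂|w] = 
  [  0,  -1,   0]
  [  1,   3,   4]
Swap R1 ↔ R2
REF = 
  [  1,   3,   4]
  [  0,  -1,   0]

No row of the form [0 0 | nonzero], so the system is consistent. Back-substitution gives c₁ = 4, c₂ = 0: w = (4)·v₁ + (0)·v₂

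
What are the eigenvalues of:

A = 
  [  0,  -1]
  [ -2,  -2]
λ = -1 + √3, -1 - √3  (≈ 0.7321, -2.732)

tr(A) = -2, det(A) = -2
Characteristic polynomial: λ² - tr(A)λ + det(A) = λ² + 2λ - 2
λ² + 2λ - 2 = 0  ⇒  λ = (-2 ± √((2)² - 4·(-2)))/2 = (-2 ± √(12))/2
  = -1 + √3,  -1 - √3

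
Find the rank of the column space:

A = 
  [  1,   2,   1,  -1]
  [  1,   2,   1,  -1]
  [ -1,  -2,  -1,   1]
dim(Col(A)) = 1

Row reduce:
R2 → R2 - (1)·R1
R3 → R3 + (1)·R1
REF = 
  [  1,   2,   1,  -1]
  [  0,   0,   0,   0]
  [  0,   0,   0,   0]
Pivot columns: 1 → 1 pivot.
dim(Col(A)) = number of pivot columns = 1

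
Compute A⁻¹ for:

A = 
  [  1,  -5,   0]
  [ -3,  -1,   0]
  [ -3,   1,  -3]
det(A) = (1)·((-1)(-3) - (0)(1)) - (-5)·((-3)(-3) - (0)(-3)) + (0)·((-3)(1) - (-1)(-3))
  = (1)(3) - (-5)(9) + (0)(-6)
  = 48
det(A) = 48 ≠ 0, so A is invertible.

Cofactors Cᵢⱼ = (-1)ⁱ⁺ʲ·Mᵢⱼ:
C = 
  [  3,  -9,  -6]
  [-15,  -3,  14]
  [  0,   0, -16]

adj(A) = Cᵀ:
adj(A) = 
  [  3, -15,   0]
  [ -9,  -3,   0]
  [ -6,  14, -16]

A⁻¹ = (1/48) · adj(A):
A⁻¹ = 
  [ 1/16, -5/16,     0]
  [-3/16, -1/16,     0]
  [ -1/8,  7/24,  -1/3]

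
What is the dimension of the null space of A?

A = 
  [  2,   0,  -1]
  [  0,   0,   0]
nullity(A) = 2

Row reduce:
(no row operations needed)
REF = 
  [  2,   0,  -1]
  [  0,   0,   0]
Pivot columns: 1 → 1 pivot.
rank(A) = 1, so nullity(A) = 3 - 1 = 2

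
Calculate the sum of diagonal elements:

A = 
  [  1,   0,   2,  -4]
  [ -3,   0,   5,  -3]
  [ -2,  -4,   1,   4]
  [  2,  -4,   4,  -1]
1

tr(A) = 1 + 0 + 1 + -1 = 1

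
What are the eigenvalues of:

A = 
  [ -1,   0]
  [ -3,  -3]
tr(A) = -4, det(A) = 3
Characteristic polynomial: λ² - tr(A)λ + det(A) = λ² + 4λ + 3
λ² + 4λ + 3 = (λ + 3)(λ + 1)

λ = -1, -3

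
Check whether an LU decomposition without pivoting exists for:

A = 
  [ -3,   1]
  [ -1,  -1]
Yes.
A[1,1] = -3 ≠ 0, so Gaussian elimination proceeds without a row swap: multiplier ℓ₂₁ = (-1)/(-3) = 1/3, and U[2,2] = -1 - (1/3)(1) = -4/3.
L = 
  [  1,   0]
  [1/3,   1]
U = 
  [  -3,    1]
  [   0, -4/3]
Check row 2 of LU: [(1/3)(-3), (1/3)(1) + (-4/3)] = [-1, -1] = row 2 of A ✓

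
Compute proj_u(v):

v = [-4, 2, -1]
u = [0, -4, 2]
v·u = (-4)(0) + (2)(-4) + (-1)(2) = -10
u·u = (0)² + (-4)² + (2)² = 20
proj_u(v) = (v·u / u·u) × u = (-10/20) × u = (-1/2) × u

proj_u(v) = [0, 2, -1]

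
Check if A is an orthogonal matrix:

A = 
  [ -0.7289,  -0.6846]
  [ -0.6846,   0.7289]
Yes

AᵀA = 
  [  1,   0]
  [  0,   1]
≈ I (equal to I up to the 4-dp rounding of the entries)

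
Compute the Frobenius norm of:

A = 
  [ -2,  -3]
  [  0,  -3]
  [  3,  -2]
||A||_F = 5.916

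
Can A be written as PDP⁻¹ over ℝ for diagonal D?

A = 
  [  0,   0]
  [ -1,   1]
Yes

tr(A) = 1, det(A) = 0
Characteristic polynomial: λ² - tr(A)λ + det(A) = λ² - λ
λ² - λ = λ(λ - 1)
Eigenvalues: 1, 0
λ=0: alg. mult. = 1, geom. mult. = 2 - rank(A - (0)I) = 2 - 1 = 1
λ=1: alg. mult. = 1, geom. mult. = 2 - rank(A - (1)I) = 2 - 1 = 1
Sum of geometric multiplicities equals n, so A has n independent eigenvectors.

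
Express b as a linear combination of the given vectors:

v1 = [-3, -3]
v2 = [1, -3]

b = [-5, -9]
c1 = 2, c2 = 1

b = 2·v1 + 1·v2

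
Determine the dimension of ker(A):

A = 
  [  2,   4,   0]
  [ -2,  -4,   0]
nullity(A) = 2

Row reduce:
R2 → R2 + (1)·R1
REF = 
  [  2,   4,   0]
  [  0,   0,   0]
Pivot columns: 1 → 1 pivot.
rank(A) = 1, so nullity(A) = 3 - 1 = 2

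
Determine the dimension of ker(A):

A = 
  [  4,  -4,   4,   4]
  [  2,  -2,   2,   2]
nullity(A) = 3

Row reduce:
R2 → R2 - (1/2)·R1
REF = 
  [  4,  -4,   4,   4]
  [  0,   0,   0,   0]
Pivot columns: 1 → 1 pivot.
rank(A) = 1, so nullity(A) = 4 - 1 = 3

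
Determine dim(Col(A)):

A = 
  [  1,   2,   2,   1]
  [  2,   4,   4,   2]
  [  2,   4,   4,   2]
Row reduce:
R2 → R2 - (2)·R1
R3 → R3 - (2)·R1
REF = 
  [  1,   2,   2,   1]
  [  0,   0,   0,   0]
  [  0,   0,   0,   0]
Pivot columns: 1 → 1 pivot.
dim(Col(A)) = number of pivot columns = 1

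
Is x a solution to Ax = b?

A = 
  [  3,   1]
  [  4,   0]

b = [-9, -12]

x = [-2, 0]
No

Ax = [-6, -8] ≠ b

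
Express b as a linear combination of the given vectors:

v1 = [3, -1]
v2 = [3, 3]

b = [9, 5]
c1 = 1, c2 = 2

b = 1·v1 + 2·v2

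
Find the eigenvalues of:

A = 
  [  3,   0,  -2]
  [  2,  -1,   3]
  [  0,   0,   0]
λ = 0, 3, -1

Characteristic polynomial: det(λI - A) = λ³ - 2λ² - 3λ
The constant term is 0, so λ = 0 is a root: p(λ) = λ(λ² - 2λ - 3)
λ² - 2λ - 3 = (λ + 1)(λ - 3)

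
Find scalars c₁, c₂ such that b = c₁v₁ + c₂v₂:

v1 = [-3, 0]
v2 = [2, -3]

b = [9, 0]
c1 = -3, c2 = 0

b = -3·v1 + 0·v2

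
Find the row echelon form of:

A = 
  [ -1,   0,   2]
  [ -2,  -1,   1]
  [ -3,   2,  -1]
Row operations:
R2 → R2 - (2)·R1
R3 → R3 - (3)·R1
R3 → R3 + (2)·R2

Resulting echelon form:
REF = 
  [ -1,   0,   2]
  [  0,  -1,  -3]
  [  0,   0, -13]

Rank = 3 (number of non-zero pivot rows).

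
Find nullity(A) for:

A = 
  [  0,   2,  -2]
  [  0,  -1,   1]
nullity(A) = 2

Row reduce:
R2 → R2 + (1/2)·R1
REF = 
  [  0,   2,  -2]
  [  0,   0,   0]
Pivot columns: 2 → 1 pivot.
rank(A) = 1, so nullity(A) = 3 - 1 = 2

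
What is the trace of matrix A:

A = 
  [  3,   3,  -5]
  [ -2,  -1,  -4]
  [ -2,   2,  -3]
-1

tr(A) = 3 + -1 + -3 = -1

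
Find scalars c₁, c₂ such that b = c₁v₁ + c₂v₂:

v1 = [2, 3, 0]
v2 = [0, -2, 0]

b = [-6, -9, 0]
c1 = -3, c2 = 0

b = -3·v1 + 0·v2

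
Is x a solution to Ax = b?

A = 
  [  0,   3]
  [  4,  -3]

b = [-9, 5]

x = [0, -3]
No

Ax = [-9, 9] ≠ b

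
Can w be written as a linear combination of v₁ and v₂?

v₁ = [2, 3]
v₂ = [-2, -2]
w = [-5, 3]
Yes

Form the augmented matrix and row-reduce:
[v₁|v₂|w] = 
  [  2,  -2,  -5]
  [  3,  -2,   3]
R2 → R2 - (3/2)·R1
REF = 
  [   2,   -2,   -5]
  [   0,    1, 21/2]

No row of the form [0 0 | nonzero], so the system is consistent. Back-substitution gives c₁ = 8, c₂ = 21/2: w = (8)·v₁ + (21/2)·v₂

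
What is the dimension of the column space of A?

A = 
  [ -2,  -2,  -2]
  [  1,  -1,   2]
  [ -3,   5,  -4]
Row reduce:
R2 → R2 + (1/2)·R1
R3 → R3 - (3/2)·R1
R3 → R3 + (4)·R2
REF = 
  [ -2,  -2,  -2]
  [  0,  -2,   1]
  [  0,   0,   3]
Pivot columns: 1, 2, 3 → 3 pivots.
dim(Col(A)) = number of pivot columns = 3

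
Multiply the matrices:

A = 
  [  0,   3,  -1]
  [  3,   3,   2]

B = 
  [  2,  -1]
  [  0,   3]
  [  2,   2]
AB = 
  [ -2,   7]
  [ 10,  10]

A is 2×3 and B is 3×2, so AB is 2×2. Each entry is (row of A)·(column of B):
AB[1,1] = (0)(2) + (3)(0) + (-1)(2) = -2
AB[1,2] = (0)(-1) + (3)(3) + (-1)(2) = 7
AB[2,1] = (3)(2) + (3)(0) + (2)(2) = 10
AB[2,2] = (3)(-1) + (3)(3) + (2)(2) = 10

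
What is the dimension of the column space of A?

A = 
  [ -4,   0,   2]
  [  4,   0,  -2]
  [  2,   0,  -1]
Row reduce:
R2 → R2 + (1)·R1
R3 → R3 + (1/2)·R1
REF = 
  [ -4,   0,   2]
  [  0,   0,   0]
  [  0,   0,   0]
Pivot columns: 1 → 1 pivot.
dim(Col(A)) = number of pivot columns = 1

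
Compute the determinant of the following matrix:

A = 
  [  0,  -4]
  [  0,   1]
0

For a 2×2 matrix, det = ad - bc = (0)(1) - (-4)(0) = 0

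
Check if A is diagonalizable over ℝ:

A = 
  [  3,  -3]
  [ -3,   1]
Yes

tr(A) = 4, det(A) = -6
Characteristic polynomial: λ² - tr(A)λ + det(A) = λ² - 4λ - 6
λ² - 4λ - 6 = 0  ⇒  λ = (4 ± √((-4)² - 4·(-6)))/2 = (4 ± √(40))/2
  = 2 + √10,  2 - √10
Eigenvalues: 2 + √10, 2 - √10  (≈ 5.162, -1.162)
The two irrational eigenvalues are distinct (simple), so each has alg. mult. = geom. mult. = 1.
Sum of geometric multiplicities equals n, so A has n independent eigenvectors.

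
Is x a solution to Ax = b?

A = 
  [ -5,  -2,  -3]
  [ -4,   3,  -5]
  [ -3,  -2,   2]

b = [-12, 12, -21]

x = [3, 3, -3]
Yes

Ax = [-12, 12, -21] = b ✓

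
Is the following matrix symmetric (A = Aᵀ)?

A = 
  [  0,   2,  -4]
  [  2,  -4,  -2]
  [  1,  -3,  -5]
No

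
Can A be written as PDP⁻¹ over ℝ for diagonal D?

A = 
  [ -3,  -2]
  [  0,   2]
Yes

tr(A) = -1, det(A) = -6
Characteristic polynomial: λ² - tr(A)λ + det(A) = λ² + λ - 6
λ² + λ - 6 = (λ + 3)(λ - 2)
Eigenvalues: 2, -3
λ=-3: alg. mult. = 1, geom. mult. = 2 - rank(A - (-3)I) = 2 - 1 = 1
λ=2: alg. mult. = 1, geom. mult. = 2 - rank(A - (2)I) = 2 - 1 = 1
Sum of geometric multiplicities equals n, so A has n independent eigenvectors.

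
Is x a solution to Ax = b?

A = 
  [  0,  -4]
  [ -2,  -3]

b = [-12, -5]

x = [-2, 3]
Yes

Ax = [-12, -5] = b ✓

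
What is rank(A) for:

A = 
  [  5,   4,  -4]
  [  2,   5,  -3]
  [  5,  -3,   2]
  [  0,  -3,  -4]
Row reduce:
R2 → R2 - (2/5)·R1
R3 → R3 - (1)·R1
R3 → R3 + (35/17)·R2
R4 → R4 + (15/17)·R2
R4 → R4 + (89/53)·R3
REF = 
  [    5,     4,    -4]
  [    0,  17/5,  -7/5]
  [    0,     0, 53/17]
  [    0,     0,     0]
Pivot columns: 1, 2, 3 → 3 pivots.

rank(A) = 3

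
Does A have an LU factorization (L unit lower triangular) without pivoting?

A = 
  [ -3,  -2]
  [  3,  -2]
Yes.
A[1,1] = -3 ≠ 0, so Gaussian elimination proceeds without a row swap: multiplier ℓ₂₁ = (3)/(-3) = -1, and U[2,2] = -2 - (-1)(-2) = -4.
L = 
  [  1,   0]
  [ -1,   1]
U = 
  [ -3,  -2]
  [  0,  -4]
Check row 2 of LU: [(-1)(-3), (-1)(-2) + (-4)] = [3, -2] = row 2 of A ✓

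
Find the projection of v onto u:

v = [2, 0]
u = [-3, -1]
proj_u(v) = [9/5, 3/5]

v·u = (2)(-3) + (0)(-1) = -6
u·u = (-3)² + (-1)² = 10
proj_u(v) = (v·u / u·u) × u = (-6/10) × u = (-3/5) × u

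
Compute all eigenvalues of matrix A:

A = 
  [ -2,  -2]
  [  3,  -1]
λ = (-3 + i√23)/2, (-3 - i√23)/2  (≈ -1.5 + 2.398i, -1.5 - 2.398i)

tr(A) = -3, det(A) = 8
Characteristic polynomial: λ² - tr(A)λ + det(A) = λ² + 3λ + 8
λ² + 3λ + 8 = 0  ⇒  λ = (-3 ± √((3)² - 4·(8)))/2 = (-3 ± √(-23))/2
  = (-3 + i√23)/2,  (-3 - i√23)/2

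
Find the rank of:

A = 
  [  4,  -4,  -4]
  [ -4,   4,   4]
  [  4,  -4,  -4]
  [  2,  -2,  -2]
Row reduce:
R2 → R2 + (1)·R1
R3 → R3 - (1)·R1
R4 → R4 - (1/2)·R1
REF = 
  [  4,  -4,  -4]
  [  0,   0,   0]
  [  0,   0,   0]
  [  0,   0,   0]
Pivot columns: 1 → 1 pivot.

rank(A) = 1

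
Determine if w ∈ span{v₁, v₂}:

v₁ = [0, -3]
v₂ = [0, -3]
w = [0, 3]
Yes

Form the augmented matrix and row-reduce:
[v₁|v₂|w] = 
  [  0,   0,   0]
  [ -3,  -3,   3]
Swap R1 ↔ R2
REF = 
  [ -3,  -3,   3]
  [  0,   0,   0]

No row of the form [0 0 | nonzero], so the system is consistent. Back-substitution gives c₁ = -1, c₂ = 0: w = (-1)·v₁ + (0)·v₂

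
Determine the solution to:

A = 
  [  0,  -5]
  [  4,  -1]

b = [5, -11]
Row reduce the augmented matrix [A|b]:
Swap R1 ↔ R2
REF = 
  [  4,  -1, -11]
  [  0,  -5,   5]

Back-substitution:
x₂ = 5 / (-5) = -1
x₁ = (-11 - (-1)(-1)) / 4 = -3

x = [-3, -1]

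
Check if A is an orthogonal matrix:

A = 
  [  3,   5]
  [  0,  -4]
No

AᵀA = 
  [  9,  15]
  [ 15,  41]
≠ I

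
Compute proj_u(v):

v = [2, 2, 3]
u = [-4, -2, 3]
proj_u(v) = [12/29, 6/29, -9/29]

v·u = (2)(-4) + (2)(-2) + (3)(3) = -3
u·u = (-4)² + (-2)² + (3)² = 29
proj_u(v) = (v·u / u·u) × u = (-3/29) × u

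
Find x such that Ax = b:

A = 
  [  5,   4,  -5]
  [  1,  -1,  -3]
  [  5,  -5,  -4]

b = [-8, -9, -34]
x = [-3, 3, 1]

Row reduce the augmented matrix [A|b]:
R2 → R2 - (1/5)·R1
R3 → R3 - (1)·R1
R3 → R3 - (5)·R2
REF = 
  [    5,     4,    -5,    -8]
  [    0,  -9/5,    -2, -37/5]
  [    0,     0,    11,    11]

Back-substitution:
x₃ = 11 / 11 = 1
x₂ = (-37/5 - (-2)(1)) / (-9/5) = 3
x₁ = (-8 - (4)(3) - (-5)(1)) / 5 = -3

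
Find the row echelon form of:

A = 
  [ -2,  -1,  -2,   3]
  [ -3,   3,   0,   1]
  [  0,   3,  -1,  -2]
Row operations:
R2 → R2 - (3/2)·R1
R3 → R3 - (2/3)·R2

Resulting echelon form:
REF = 
  [  -2,   -1,   -2,    3]
  [   0,  9/2,    3, -7/2]
  [   0,    0,   -3,  1/3]

Rank = 3 (number of non-zero pivot rows).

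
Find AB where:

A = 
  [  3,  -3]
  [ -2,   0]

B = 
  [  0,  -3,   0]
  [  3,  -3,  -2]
A is 2×2 and B is 2×3, so AB is 2×3. Each entry is (row of A)·(column of B):
AB[1,1] = (3)(0) + (-3)(3) = -9
AB[1,2] = (3)(-3) + (-3)(-3) = 0
AB[1,3] = (3)(0) + (-3)(-2) = 6
AB[2,1] = (-2)(0) + (0)(3) = 0
AB[2,2] = (-2)(-3) + (0)(-3) = 6
AB[2,3] = (-2)(0) + (0)(-2) = 0

AB = 
  [ -9,   0,   6]
  [  0,   6,   0]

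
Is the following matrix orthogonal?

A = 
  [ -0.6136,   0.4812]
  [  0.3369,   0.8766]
No

AᵀA = 
  [  0.4900,   0.0001]
  [  0.0001,   1]
≠ I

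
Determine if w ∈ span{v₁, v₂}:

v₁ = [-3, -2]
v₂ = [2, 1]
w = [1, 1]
Yes

Form the augmented matrix and row-reduce:
[v₁|v₂|w] = 
  [ -3,   2,   1]
  [ -2,   1,   1]
R2 → R2 - (2/3)·R1
REF = 
  [  -3,    2,    1]
  [   0, -1/3,  1/3]

No row of the form [0 0 | nonzero], so the system is consistent. Back-substitution gives c₁ = -1, c₂ = -1: w = (-1)·v₁ + (-1)·v₂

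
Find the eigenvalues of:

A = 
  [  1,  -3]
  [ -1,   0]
λ = (1 + √13)/2, (1 - √13)/2  (≈ 2.303, -1.303)

tr(A) = 1, det(A) = -3
Characteristic polynomial: λ² - tr(A)λ + det(A) = λ² - λ - 3
λ² - λ - 3 = 0  ⇒  λ = (1 ± √((-1)² - 4·(-3)))/2 = (1 ± √(13))/2
  = (1 + √13)/2,  (1 - √13)/2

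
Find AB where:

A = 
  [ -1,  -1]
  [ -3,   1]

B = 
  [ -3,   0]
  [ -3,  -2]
A is 2×2 and B is 2×2, so AB is 2×2. Each entry is (row of A)·(column of B):
AB[1,1] = (-1)(-3) + (-1)(-3) = 6
AB[1,2] = (-1)(0) + (-1)(-2) = 2
AB[2,1] = (-3)(-3) + (1)(-3) = 6
AB[2,2] = (-3)(0) + (1)(-2) = -2

AB = 
  [  6,   2]
  [  6,  -2]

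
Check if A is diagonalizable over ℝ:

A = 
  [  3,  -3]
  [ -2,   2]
Yes

tr(A) = 5, det(A) = 0
Characteristic polynomial: λ² - tr(A)λ + det(A) = λ² - 5λ
λ² - 5λ = λ(λ - 5)
Eigenvalues: 5, 0
λ=0: alg. mult. = 1, geom. mult. = 2 - rank(A - (0)I) = 2 - 1 = 1
λ=5: alg. mult. = 1, geom. mult. = 2 - rank(A - (5)I) = 2 - 1 = 1
Sum of geometric multiplicities equals n, so A has n independent eigenvectors.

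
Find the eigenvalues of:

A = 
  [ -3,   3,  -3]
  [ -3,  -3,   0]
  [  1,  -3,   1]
Characteristic polynomial: det(λI - A) = λ³ + 5λ² + 15λ + 18
Testing integer divisors of the constant term: p(-2) = 0, so (λ + 2) is a factor:
p(λ) = (λ + 2)(λ² + 3λ + 9)
λ² + 3λ + 9 = 0  ⇒  λ = (-3 ± √((3)² - 4·(9)))/2 = (-3 ± √(-27))/2
  = (-3 + 3i√3)/2,  (-3 - 3i√3)/2

λ = -2, (-3 + 3i√3)/2, (-3 - 3i√3)/2  (≈ -2, -1.5 + 2.598i, -1.5 - 2.598i)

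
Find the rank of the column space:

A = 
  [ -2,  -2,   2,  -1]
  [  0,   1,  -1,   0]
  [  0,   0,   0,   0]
dim(Col(A)) = 2

Row reduce:
(no row operations needed)
REF = 
  [ -2,  -2,   2,  -1]
  [  0,   1,  -1,   0]
  [  0,   0,   0,   0]
Pivot columns: 1, 2 → 2 pivots.
dim(Col(A)) = number of pivot columns = 2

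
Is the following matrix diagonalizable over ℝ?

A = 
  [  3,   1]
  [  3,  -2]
Yes

tr(A) = 1, det(A) = -9
Characteristic polynomial: λ² - tr(A)λ + det(A) = λ² - λ - 9
λ² - λ - 9 = 0  ⇒  λ = (1 ± √((-1)² - 4·(-9)))/2 = (1 ± √(37))/2
  = (1 + √37)/2,  (1 - √37)/2
Eigenvalues: (1 + √37)/2, (1 - √37)/2  (≈ 3.541, -2.541)
The two irrational eigenvalues are distinct (simple), so each has alg. mult. = geom. mult. = 1.
Sum of geometric multiplicities equals n, so A has n independent eigenvectors.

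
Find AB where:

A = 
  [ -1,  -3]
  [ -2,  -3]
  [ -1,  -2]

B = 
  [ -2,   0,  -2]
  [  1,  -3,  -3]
A is 3×2 and B is 2×3, so AB is 3×3. Each entry is (row of A)·(column of B):
AB[1,1] = (-1)(-2) + (-3)(1) = -1
AB[1,2] = (-1)(0) + (-3)(-3) = 9
AB[1,3] = (-1)(-2) + (-3)(-3) = 11
AB[2,1] = (-2)(-2) + (-3)(1) = 1
AB[2,2] = (-2)(0) + (-3)(-3) = 9
AB[2,3] = (-2)(-2) + (-3)(-3) = 13
AB[3,1] = (-1)(-2) + (-2)(1) = 0
AB[3,2] = (-1)(0) + (-2)(-3) = 6
AB[3,3] = (-1)(-2) + (-2)(-3) = 8

AB = 
  [ -1,   9,  11]
  [  1,   9,  13]
  [  0,   6,   8]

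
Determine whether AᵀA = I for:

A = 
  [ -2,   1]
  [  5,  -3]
No

AᵀA = 
  [ 29, -17]
  [-17,  10]
≠ I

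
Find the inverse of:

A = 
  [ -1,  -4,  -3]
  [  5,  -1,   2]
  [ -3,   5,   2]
det(A) = (-1)·((-1)(2) - (2)(5)) - (-4)·((5)(2) - (2)(-3)) + (-3)·((5)(5) - (-1)(-3))
  = (-1)(-12) - (-4)(16) + (-3)(22)
  = 10
det(A) = 10 ≠ 0, so A is invertible.

Cofactors Cᵢⱼ = (-1)ⁱ⁺ʲ·Mᵢⱼ:
C = 
  [-12, -16,  22]
  [ -7, -11,  17]
  [-11, -13,  21]

adj(A) = Cᵀ:
adj(A) = 
  [-12,  -7, -11]
  [-16, -11, -13]
  [ 22,  17,  21]

A⁻¹ = (1/10) · adj(A):
A⁻¹ = 
  [  -6/5,  -7/10, -11/10]
  [  -8/5, -11/10, -13/10]
  [  11/5,  17/10,  21/10]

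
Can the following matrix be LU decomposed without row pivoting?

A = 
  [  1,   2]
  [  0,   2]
Yes.
A[1,1] = 1 ≠ 0, so Gaussian elimination proceeds without a row swap: multiplier ℓ₂₁ = (0)/(1) = 0, and U[2,2] = 2 - (0)(2) = 2.
L = 
  [  1,   0]
  [  0,   1]
U = 
  [  1,   2]
  [  0,   2]
Check row 2 of LU: [(0)(1), (0)(2) + 2] = [0, 2] = row 2 of A ✓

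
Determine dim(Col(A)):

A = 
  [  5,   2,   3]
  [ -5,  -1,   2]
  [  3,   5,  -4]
dim(Col(A)) = 3

Row reduce:
R2 → R2 + (1)·R1
R3 → R3 - (3/5)·R1
R3 → R3 - (19/5)·R2
REF = 
  [     5,      2,      3]
  [     0,      1,      5]
  [     0,      0, -124/5]
Pivot columns: 1, 2, 3 → 3 pivots.
dim(Col(A)) = number of pivot columns = 3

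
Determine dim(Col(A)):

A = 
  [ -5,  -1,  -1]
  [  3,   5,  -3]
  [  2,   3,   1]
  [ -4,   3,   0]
dim(Col(A)) = 3

Row reduce:
R2 → R2 + (3/5)·R1
R3 → R3 + (2/5)·R1
R4 → R4 - (4/5)·R1
R3 → R3 - (13/22)·R2
R4 → R4 - (19/22)·R2
R4 → R4 - (43/30)·R3
REF = 
  [   -5,    -1,    -1]
  [    0,  22/5, -18/5]
  [    0,     0, 30/11]
  [    0,     0,     0]
Pivot columns: 1, 2, 3 → 3 pivots.
dim(Col(A)) = number of pivot columns = 3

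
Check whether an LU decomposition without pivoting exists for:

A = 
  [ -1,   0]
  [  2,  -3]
Yes.
A[1,1] = -1 ≠ 0, so Gaussian elimination proceeds without a row swap: multiplier ℓ₂₁ = (2)/(-1) = -2, and U[2,2] = -3 - (-2)(0) = -3.
L = 
  [  1,   0]
  [ -2,   1]
U = 
  [ -1,   0]
  [  0,  -3]
Check row 2 of LU: [(-2)(-1), (-2)(0) + (-3)] = [2, -3] = row 2 of A ✓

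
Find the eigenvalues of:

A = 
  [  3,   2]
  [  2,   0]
tr(A) = 3, det(A) = -4
Characteristic polynomial: λ² - tr(A)λ + det(A) = λ² - 3λ - 4
λ² - 3λ - 4 = (λ + 1)(λ - 4)

λ = 4, -1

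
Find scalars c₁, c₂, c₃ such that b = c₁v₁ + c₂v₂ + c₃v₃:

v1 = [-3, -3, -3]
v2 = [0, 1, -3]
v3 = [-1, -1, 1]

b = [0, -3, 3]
c1 = 1, c2 = -3, c3 = -3

b = 1·v1 + -3·v2 + -3·v3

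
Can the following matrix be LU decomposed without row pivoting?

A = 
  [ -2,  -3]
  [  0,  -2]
Yes.
A[1,1] = -2 ≠ 0, so Gaussian elimination proceeds without a row swap: multiplier ℓ₂₁ = (0)/(-2) = 0, and U[2,2] = -2 - (0)(-3) = -2.
L = 
  [  1,   0]
  [  0,   1]
U = 
  [ -2,  -3]
  [  0,  -2]
Check row 2 of LU: [(0)(-2), (0)(-3) + (-2)] = [0, -2] = row 2 of A ✓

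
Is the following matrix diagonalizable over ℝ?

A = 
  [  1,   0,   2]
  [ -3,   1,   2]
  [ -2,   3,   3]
No

Characteristic polynomial: det(λI - A) = λ³ - 5λ² + 5λ + 17
By the rational root theorem any rational root is an integer dividing 17; none of those is a root, so p(λ) has no rational roots and hence (being an irreducible cubic) no repeated roots.
Discriminant of the cubic: Δ = -6828
Δ < 0 ⇒ one real eigenvalue and a complex-conjugate pair: λ ≈ 3.147 + 1.8i, 3.147 - 1.8i, -1.294
Has complex eigenvalues (not diagonalizable over ℝ).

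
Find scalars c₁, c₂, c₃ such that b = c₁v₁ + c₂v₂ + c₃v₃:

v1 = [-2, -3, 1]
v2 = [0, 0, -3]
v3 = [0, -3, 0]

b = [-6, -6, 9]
c1 = 3, c2 = -2, c3 = -1

b = 3·v1 + -2·v2 + -1·v3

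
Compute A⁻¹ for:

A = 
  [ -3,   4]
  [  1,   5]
det(A) = (-3)(5) - (4)(1) = -19
For a 2×2 matrix, A⁻¹ = (1/det(A)) · [[d, -b], [-c, a]]
    = (-1/19) · [[5, -4], [-1, -3]]

A⁻¹ = 
  [-5/19,  4/19]
  [ 1/19,  3/19]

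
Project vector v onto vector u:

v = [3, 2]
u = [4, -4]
v·u = (3)(4) + (2)(-4) = 4
u·u = (4)² + (-4)² = 32
proj_u(v) = (v·u / u·u) × u = (4/32) × u = (1/8) × u

proj_u(v) = [1/2, -1/2]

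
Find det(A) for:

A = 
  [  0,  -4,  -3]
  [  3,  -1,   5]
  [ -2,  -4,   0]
82

Cofactor expansion along row 1:
det(A) = (0)·((-1)(0) - (5)(-4)) - (-4)·((3)(0) - (5)(-2)) + (-3)·((3)(-4) - (-1)(-2))
  = (0)(20) - (-4)(10) + (-3)(-14)
  = 82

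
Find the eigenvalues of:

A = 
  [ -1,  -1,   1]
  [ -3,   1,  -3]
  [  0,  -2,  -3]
λ = -2, 3, -4

Characteristic polynomial: det(λI - A) = λ³ + 3λ² - 10λ - 24
Testing integer divisors of the constant term: p(-2) = 0, so (λ + 2) is a factor:
p(λ) = (λ + 2)(λ² + λ - 12)
λ² + λ - 12 = (λ + 4)(λ - 3)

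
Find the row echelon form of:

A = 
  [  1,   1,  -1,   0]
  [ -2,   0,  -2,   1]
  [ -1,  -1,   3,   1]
Row operations:
R2 → R2 + (2)·R1
R3 → R3 + (1)·R1

Resulting echelon form:
REF = 
  [  1,   1,  -1,   0]
  [  0,   2,  -4,   1]
  [  0,   0,   2,   1]

Rank = 3 (number of non-zero pivot rows).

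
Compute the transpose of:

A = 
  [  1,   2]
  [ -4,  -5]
Aᵀ = 
  [  1,  -4]
  [  2,  -5]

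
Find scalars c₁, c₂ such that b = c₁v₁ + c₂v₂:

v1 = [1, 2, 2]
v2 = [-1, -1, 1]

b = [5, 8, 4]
c1 = 3, c2 = -2

b = 3·v1 + -2·v2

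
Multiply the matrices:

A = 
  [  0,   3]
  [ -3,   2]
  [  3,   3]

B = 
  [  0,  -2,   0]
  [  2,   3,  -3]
A is 3×2 and B is 2×3, so AB is 3×3. Each entry is (row of A)·(column of B):
AB[1,1] = (0)(0) + (3)(2) = 6
AB[1,2] = (0)(-2) + (3)(3) = 9
AB[1,3] = (0)(0) + (3)(-3) = -9
AB[2,1] = (-3)(0) + (2)(2) = 4
AB[2,2] = (-3)(-2) + (2)(3) = 12
AB[2,3] = (-3)(0) + (2)(-3) = -6
AB[3,1] = (3)(0) + (3)(2) = 6
AB[3,2] = (3)(-2) + (3)(3) = 3
AB[3,3] = (3)(0) + (3)(-3) = -9

AB = 
  [  6,   9,  -9]
  [  4,  12,  -6]
  [  6,   3,  -9]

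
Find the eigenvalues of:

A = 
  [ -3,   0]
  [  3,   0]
tr(A) = -3, det(A) = 0
Characteristic polynomial: λ² - tr(A)λ + det(A) = λ² + 3λ
λ² + 3λ = λ(λ + 3)

λ = 0, -3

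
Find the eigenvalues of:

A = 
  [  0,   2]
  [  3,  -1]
tr(A) = -1, det(A) = -6
Characteristic polynomial: λ² - tr(A)λ + det(A) = λ² + λ - 6
λ² + λ - 6 = (λ + 3)(λ - 2)

λ = 2, -3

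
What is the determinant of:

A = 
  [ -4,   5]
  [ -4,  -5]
For a 2×2 matrix, det = ad - bc = (-4)(-5) - (5)(-4) = 40

det(A) = 40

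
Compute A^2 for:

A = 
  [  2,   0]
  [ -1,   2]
A² = A·A:
A²[1,1] = (2)(2) + (0)(-1) = 4
A²[1,2] = (2)(0) + (0)(2) = 0
A²[2,1] = (-1)(2) + (2)(-1) = -4
A²[2,2] = (-1)(0) + (2)(2) = 4
A² = 
  [  4,   0]
  [ -4,   4]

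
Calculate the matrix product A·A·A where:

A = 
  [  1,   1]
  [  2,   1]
A^3 = 
  [  7,   5]
  [ 10,   7]

A² = A·A:
A²[1,1] = (1)(1) + (1)(2) = 3
A²[1,2] = (1)(1) + (1)(1) = 2
A²[2,1] = (2)(1) + (1)(2) = 4
A²[2,2] = (2)(1) + (1)(1) = 3
A² = 
  [  3,   2]
  [  4,   3]

A^3 = A^2·A:
A^3[1,1] = (3)(1) + (2)(2) = 7
A^3[1,2] = (3)(1) + (2)(1) = 5
A^3[2,1] = (4)(1) + (3)(2) = 10
A^3[2,2] = (4)(1) + (3)(1) = 7
A^3 = 
  [  7,   5]
  [ 10,   7]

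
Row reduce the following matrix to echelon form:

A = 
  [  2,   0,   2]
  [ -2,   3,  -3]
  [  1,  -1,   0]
Row operations:
R2 → R2 + (1)·R1
R3 → R3 - (1/2)·R1
R3 → R3 + (1/3)·R2

Resulting echelon form:
REF = 
  [   2,    0,    2]
  [   0,    3,   -1]
  [   0,    0, -4/3]

Rank = 3 (number of non-zero pivot rows).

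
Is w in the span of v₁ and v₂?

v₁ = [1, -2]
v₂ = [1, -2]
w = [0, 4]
No

Form the augmented matrix and row-reduce:
[v₁|v₂|w] = 
  [  1,   1,   0]
  [ -2,  -2,   4]
R2 → R2 + (2)·R1
REF = 
  [  1,   1,   0]
  [  0,   0,   4]

Row 2 reads [0 0 | 4], i.e. 0 = 4, so the system is inconsistent and w ∉ span{v₁, v₂}.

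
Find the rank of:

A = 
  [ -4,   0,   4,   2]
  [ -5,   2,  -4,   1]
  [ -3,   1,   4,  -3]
rank(A) = 3

Row reduce:
R2 → R2 - (5/4)·R1
R3 → R3 - (3/4)·R1
R3 → R3 - (1/2)·R2
REF = 
  [   -4,     0,     4,     2]
  [    0,     2,    -9,  -3/2]
  [    0,     0,  11/2, -15/4]
Pivot columns: 1, 2, 3 → 3 pivots.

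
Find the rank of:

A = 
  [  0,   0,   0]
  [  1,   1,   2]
rank(A) = 1

Row reduce:
Swap R1 ↔ R2
REF = 
  [  1,   1,   2]
  [  0,   0,   0]
Pivot columns: 1 → 1 pivot.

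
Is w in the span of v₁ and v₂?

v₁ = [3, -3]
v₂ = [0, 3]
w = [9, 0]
Yes

Form the augmented matrix and row-reduce:
[v₁|v₂|w] = 
  [  3,   0,   9]
  [ -3,   3,   0]
R2 → R2 + (1)·R1
REF = 
  [  3,   0,   9]
  [  0,   3,   9]

No row of the form [0 0 | nonzero], so the system is consistent. Back-substitution gives c₁ = 3, c₂ = 3: w = (3)·v₁ + (3)·v₂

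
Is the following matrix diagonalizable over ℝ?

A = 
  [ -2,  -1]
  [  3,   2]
Yes

tr(A) = 0, det(A) = -1
Characteristic polynomial: λ² - tr(A)λ + det(A) = λ² - 1
λ² - 1 = (λ + 1)(λ - 1)
Eigenvalues: 1, -1
λ=-1: alg. mult. = 1, geom. mult. = 2 - rank(A - (-1)I) = 2 - 1 = 1
λ=1: alg. mult. = 1, geom. mult. = 2 - rank(A - (1)I) = 2 - 1 = 1
Sum of geometric multiplicities equals n, so A has n independent eigenvectors.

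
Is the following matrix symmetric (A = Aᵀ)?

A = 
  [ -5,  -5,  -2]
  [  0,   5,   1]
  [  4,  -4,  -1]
No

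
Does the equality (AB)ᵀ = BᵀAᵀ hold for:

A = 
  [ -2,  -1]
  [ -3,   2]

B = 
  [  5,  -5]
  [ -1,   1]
Yes

(AB)ᵀ = 
  [ -9, -17]
  [  9,  17]

BᵀAᵀ = 
  [ -9, -17]
  [  9,  17]

Both sides are equal — this is the standard identity (AB)ᵀ = BᵀAᵀ, which holds for all A, B.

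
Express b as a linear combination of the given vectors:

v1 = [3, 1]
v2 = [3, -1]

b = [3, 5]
c1 = 3, c2 = -2

b = 3·v1 + -2·v2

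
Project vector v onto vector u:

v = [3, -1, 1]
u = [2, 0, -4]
v·u = (3)(2) + (-1)(0) + (1)(-4) = 2
u·u = (2)² + (0)² + (-4)² = 20
proj_u(v) = (v·u / u·u) × u = (2/20) × u = (1/10) × u

proj_u(v) = [1/5, 0, -2/5]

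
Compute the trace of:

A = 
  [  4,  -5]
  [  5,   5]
9

tr(A) = 4 + 5 = 9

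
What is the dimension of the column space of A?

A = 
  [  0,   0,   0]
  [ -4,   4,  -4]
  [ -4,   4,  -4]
dim(Col(A)) = 1

Row reduce:
Swap R1 ↔ R2
R3 → R3 - (1)·R1
REF = 
  [ -4,   4,  -4]
  [  0,   0,   0]
  [  0,   0,   0]
Pivot columns: 1 → 1 pivot.
dim(Col(A)) = number of pivot columns = 1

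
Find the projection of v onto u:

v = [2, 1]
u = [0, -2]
v·u = (2)(0) + (1)(-2) = -2
u·u = (0)² + (-2)² = 4
proj_u(v) = (v·u / u·u) × u = (-2/4) × u = (-1/2) × u

proj_u(v) = [0, 1]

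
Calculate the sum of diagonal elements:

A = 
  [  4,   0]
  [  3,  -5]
-1

tr(A) = 4 + -5 = -1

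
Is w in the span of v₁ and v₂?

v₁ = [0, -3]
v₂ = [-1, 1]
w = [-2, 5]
Yes

Form the augmented matrix and row-reduce:
[v₁|v₂|w] = 
  [  0,  -1,  -2]
  [ -3,   1,   5]
Swap R1 ↔ R2
REF = 
  [ -3,   1,   5]
  [  0,  -1,  -2]

No row of the form [0 0 | nonzero], so the system is consistent. Back-substitution gives c₁ = -1, c₂ = 2: w = (-1)·v₁ + (2)·v₂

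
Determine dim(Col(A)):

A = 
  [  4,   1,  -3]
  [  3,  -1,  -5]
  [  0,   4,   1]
Row reduce:
R2 → R2 - (3/4)·R1
R3 → R3 + (16/7)·R2
REF = 
  [    4,     1,    -3]
  [    0,  -7/4, -11/4]
  [    0,     0, -37/7]
Pivot columns: 1, 2, 3 → 3 pivots.
dim(Col(A)) = number of pivot columns = 3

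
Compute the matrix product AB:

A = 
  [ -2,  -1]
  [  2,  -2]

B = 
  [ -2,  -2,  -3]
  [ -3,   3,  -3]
AB = 
  [  7,   1,   9]
  [  2, -10,   0]

A is 2×2 and B is 2×3, so AB is 2×3. Each entry is (row of A)·(column of B):
AB[1,1] = (-2)(-2) + (-1)(-3) = 7
AB[1,2] = (-2)(-2) + (-1)(3) = 1
AB[1,3] = (-2)(-3) + (-1)(-3) = 9
AB[2,1] = (2)(-2) + (-2)(-3) = 2
AB[2,2] = (2)(-2) + (-2)(3) = -10
AB[2,3] = (2)(-3) + (-2)(-3) = 0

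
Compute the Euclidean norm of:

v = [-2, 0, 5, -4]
6.708

||v||₂ = √((-2)² + (0)² + (5)² + (-4)²) = √45 = 6.708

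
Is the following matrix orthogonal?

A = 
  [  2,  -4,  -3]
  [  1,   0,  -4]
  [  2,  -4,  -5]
No

AᵀA = 
  [  9, -16, -20]
  [-16,  32,  32]
  [-20,  32,  50]
≠ I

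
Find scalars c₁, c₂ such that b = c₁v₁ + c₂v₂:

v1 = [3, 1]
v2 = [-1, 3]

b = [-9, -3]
c1 = -3, c2 = 0

b = -3·v1 + 0·v2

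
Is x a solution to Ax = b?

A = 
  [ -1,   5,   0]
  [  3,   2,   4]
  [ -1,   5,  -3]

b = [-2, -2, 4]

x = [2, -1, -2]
No

Ax = [-7, -4, -1] ≠ b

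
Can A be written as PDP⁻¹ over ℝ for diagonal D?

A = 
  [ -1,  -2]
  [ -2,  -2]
Yes

tr(A) = -3, det(A) = -2
Characteristic polynomial: λ² - tr(A)λ + det(A) = λ² + 3λ - 2
λ² + 3λ - 2 = 0  ⇒  λ = (-3 ± √((3)² - 4·(-2)))/2 = (-3 ± √(17))/2
  = (-3 + √17)/2,  (-3 - √17)/2
Eigenvalues: (-3 + √17)/2, (-3 - √17)/2  (≈ 0.5616, -3.562)
The two irrational eigenvalues are distinct (simple), so each has alg. mult. = geom. mult. = 1.
Sum of geometric multiplicities equals n, so A has n independent eigenvectors.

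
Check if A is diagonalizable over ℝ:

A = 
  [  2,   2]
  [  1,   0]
Yes

tr(A) = 2, det(A) = -2
Characteristic polynomial: λ² - tr(A)λ + det(A) = λ² - 2λ - 2
λ² - 2λ - 2 = 0  ⇒  λ = (2 ± √((-2)² - 4·(-2)))/2 = (2 ± √(12))/2
  = 1 + √3,  1 - √3
Eigenvalues: 1 + √3, 1 - √3  (≈ 2.732, -0.7321)
The two irrational eigenvalues are distinct (simple), so each has alg. mult. = geom. mult. = 1.
Sum of geometric multiplicities equals n, so A has n independent eigenvectors.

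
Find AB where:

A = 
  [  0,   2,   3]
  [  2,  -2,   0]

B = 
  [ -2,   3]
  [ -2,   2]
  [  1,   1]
A is 2×3 and B is 3×2, so AB is 2×2. Each entry is (row of A)·(column of B):
AB[1,1] = (0)(-2) + (2)(-2) + (3)(1) = -1
AB[1,2] = (0)(3) + (2)(2) + (3)(1) = 7
AB[2,1] = (2)(-2) + (-2)(-2) + (0)(1) = 0
AB[2,2] = (2)(3) + (-2)(2) + (0)(1) = 2

AB = 
  [ -1,   7]
  [  0,   2]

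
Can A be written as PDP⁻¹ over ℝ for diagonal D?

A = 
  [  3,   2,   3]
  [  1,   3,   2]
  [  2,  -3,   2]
Yes

Characteristic polynomial: det(λI - A) = λ³ - 8λ² + 19λ - 13
By the rational root theorem any rational root is an integer dividing 13; none of those is a root, so p(λ) has no rational roots and hence (being an irreducible cubic) no repeated roots.
Discriminant of the cubic: Δ = 49
Δ > 0 ⇒ three distinct real eigenvalues: λ ≈ 1.198, 2.555, 4.247
Three distinct real eigenvalues, so A has 3 independent eigenvectors.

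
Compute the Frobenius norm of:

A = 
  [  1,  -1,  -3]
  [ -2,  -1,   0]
||A||_F = 4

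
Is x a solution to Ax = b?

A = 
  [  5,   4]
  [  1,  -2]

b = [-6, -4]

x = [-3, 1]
No

Ax = [-11, -5] ≠ b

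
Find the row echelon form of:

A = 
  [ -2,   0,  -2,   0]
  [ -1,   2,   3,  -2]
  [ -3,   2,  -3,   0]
Row operations:
R2 → R2 - (1/2)·R1
R3 → R3 - (3/2)·R1
R3 → R3 - (1)·R2

Resulting echelon form:
REF = 
  [ -2,   0,  -2,   0]
  [  0,   2,   4,  -2]
  [  0,   0,  -4,   2]

Rank = 3 (number of non-zero pivot rows).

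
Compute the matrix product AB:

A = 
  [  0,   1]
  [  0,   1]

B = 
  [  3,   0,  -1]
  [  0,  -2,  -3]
AB = 
  [  0,  -2,  -3]
  [  0,  -2,  -3]

A is 2×2 and B is 2×3, so AB is 2×3. Each entry is (row of A)·(column of B):
AB[1,1] = (0)(3) + (1)(0) = 0
AB[1,2] = (0)(0) + (1)(-2) = -2
AB[1,3] = (0)(-1) + (1)(-3) = -3
AB[2,1] = (0)(3) + (1)(0) = 0
AB[2,2] = (0)(0) + (1)(-2) = -2
AB[2,3] = (0)(-1) + (1)(-3) = -3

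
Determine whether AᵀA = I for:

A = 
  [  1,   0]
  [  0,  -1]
Yes

AᵀA = 
  [  1,   0]
  [  0,   1]
= I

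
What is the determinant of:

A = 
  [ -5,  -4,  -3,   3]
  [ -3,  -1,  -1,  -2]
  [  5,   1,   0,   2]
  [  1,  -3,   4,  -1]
-219

Cofactor expansion along row 1: det(A) = a₁₁M₁₁ - a₁₂M₁₂ + a₁₃M₁₃ - a₁₄M₁₄

M₁₁ = det[[-1, -1, -2]; [1, 0, 2]; [-3, 4, -1]]
  = (-1)·((0)(-1) - (2)(4)) - (-1)·((1)(-1) - (2)(-3)) + (-2)·((1)(4) - (0)(-3))
  = (-1)(-8) - (-1)(5) + (-2)(4)
  = 5
M₁₂ = det[[-3, -1, -2]; [5, 0, 2]; [1, 4, -1]]
  = (-3)·((0)(-1) - (2)(4)) - (-1)·((5)(-1) - (2)(1)) + (-2)·((5)(4) - (0)(1))
  = (-3)(-8) - (-1)(-7) + (-2)(20)
  = -23
M₁₃ = det[[-3, -1, -2]; [5, 1, 2]; [1, -3, -1]]
  = (-3)·((1)(-1) - (2)(-3)) - (-1)·((5)(-1) - (2)(1)) + (-2)·((5)(-3) - (1)(1))
  = (-3)(5) - (-1)(-7) + (-2)(-16)
  = 10
M₁₄ = det[[-3, -1, -1]; [5, 1, 0]; [1, -3, 4]]
  = (-3)·((1)(4) - (0)(-3)) - (-1)·((5)(4) - (0)(1)) + (-1)·((5)(-3) - (1)(1))
  = (-3)(4) - (-1)(20) + (-1)(-16)
  = 24

det(A) = (-5)(5) - (-4)(-23) + (-3)(10) - (3)(24) = -219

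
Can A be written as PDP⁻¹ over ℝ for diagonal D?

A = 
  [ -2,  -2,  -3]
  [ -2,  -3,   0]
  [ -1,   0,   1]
Yes

Characteristic polynomial: det(λI - A) = λ³ + 4λ² - 6λ - 11
By the rational root theorem any rational root is an integer dividing 11; none of those is a root, so p(λ) has no rational roots and hence (being an irreducible cubic) no repeated roots.
Discriminant of the cubic: Δ = 5741
Δ > 0 ⇒ three distinct real eigenvalues: λ ≈ -4.774, -1.179, 1.954
Three distinct real eigenvalues, so A has 3 independent eigenvectors.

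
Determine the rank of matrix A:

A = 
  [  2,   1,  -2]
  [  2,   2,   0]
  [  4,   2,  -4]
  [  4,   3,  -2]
Row reduce:
R2 → R2 - (1)·R1
R3 → R3 - (2)·R1
R4 → R4 - (2)·R1
R4 → R4 - (1)·R2
REF = 
  [  2,   1,  -2]
  [  0,   1,   2]
  [  0,   0,   0]
  [  0,   0,   0]
Pivot columns: 1, 2 → 2 pivots.

rank(A) = 2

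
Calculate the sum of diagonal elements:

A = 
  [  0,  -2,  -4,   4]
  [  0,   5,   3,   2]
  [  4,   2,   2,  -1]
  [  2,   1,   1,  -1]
6

tr(A) = 0 + 5 + 2 + -1 = 6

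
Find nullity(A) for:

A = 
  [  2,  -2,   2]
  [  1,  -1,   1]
nullity(A) = 2

Row reduce:
R2 → R2 - (1/2)·R1
REF = 
  [  2,  -2,   2]
  [  0,   0,   0]
Pivot columns: 1 → 1 pivot.
rank(A) = 1, so nullity(A) = 3 - 1 = 2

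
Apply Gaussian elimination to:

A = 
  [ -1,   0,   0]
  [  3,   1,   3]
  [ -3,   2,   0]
Row operations:
R2 → R2 + (3)·R1
R3 → R3 - (3)·R1
R3 → R3 - (2)·R2

Resulting echelon form:
REF = 
  [ -1,   0,   0]
  [  0,   1,   3]
  [  0,   0,  -6]

Rank = 3 (number of non-zero pivot rows).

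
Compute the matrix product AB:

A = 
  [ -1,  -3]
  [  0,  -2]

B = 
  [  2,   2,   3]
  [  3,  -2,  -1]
AB = 
  [-11,   4,   0]
  [ -6,   4,   2]

A is 2×2 and B is 2×3, so AB is 2×3. Each entry is (row of A)·(column of B):
AB[1,1] = (-1)(2) + (-3)(3) = -11
AB[1,2] = (-1)(2) + (-3)(-2) = 4
AB[1,3] = (-1)(3) + (-3)(-1) = 0
AB[2,1] = (0)(2) + (-2)(3) = -6
AB[2,2] = (0)(2) + (-2)(-2) = 4
AB[2,3] = (0)(3) + (-2)(-1) = 2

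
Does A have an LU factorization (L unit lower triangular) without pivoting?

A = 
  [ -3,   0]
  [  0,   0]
Yes.
A[1,1] = -3 ≠ 0, so Gaussian elimination proceeds without a row swap: multiplier ℓ₂₁ = (0)/(-3) = 0, and U[2,2] = 0 - (0)(0) = 0.
L = 
  [  1,   0]
  [  0,   1]
U = 
  [ -3,   0]
  [  0,   0]
Check row 2 of LU: [(0)(-3), (0)(0) + 0] = [0, 0] = row 2 of A ✓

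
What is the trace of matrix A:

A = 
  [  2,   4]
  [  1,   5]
7

tr(A) = 2 + 5 = 7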